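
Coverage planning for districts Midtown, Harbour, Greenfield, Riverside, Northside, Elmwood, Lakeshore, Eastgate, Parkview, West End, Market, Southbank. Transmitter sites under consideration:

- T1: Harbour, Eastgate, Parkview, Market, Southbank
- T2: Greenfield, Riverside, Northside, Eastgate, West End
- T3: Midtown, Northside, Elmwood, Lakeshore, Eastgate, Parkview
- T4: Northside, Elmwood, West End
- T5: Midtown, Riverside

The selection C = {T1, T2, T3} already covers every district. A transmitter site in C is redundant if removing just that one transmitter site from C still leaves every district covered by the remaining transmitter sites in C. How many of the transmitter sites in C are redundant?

0

Drop T1: Harbour, Market, Southbank uncovered — not redundant.
Drop T2: Greenfield, Riverside, West End uncovered — not redundant.
Drop T3: Midtown, Elmwood, Lakeshore uncovered — not redundant.
None of the transmitter sites in C is redundant.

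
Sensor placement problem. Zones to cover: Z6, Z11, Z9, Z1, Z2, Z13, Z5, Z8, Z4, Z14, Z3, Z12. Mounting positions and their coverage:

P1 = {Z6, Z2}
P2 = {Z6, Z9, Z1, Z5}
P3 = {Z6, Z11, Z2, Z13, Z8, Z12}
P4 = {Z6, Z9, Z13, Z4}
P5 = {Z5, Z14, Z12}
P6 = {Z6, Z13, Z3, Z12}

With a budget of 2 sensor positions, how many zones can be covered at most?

9

Choosing P2, P3 covers {Z6, Z11, Z9, Z1, Z2, Z13, Z5, Z8, Z12} — 9 zones.
No choice of 2 sensor positions does better; here Z4, Z14, Z3 are left uncovered.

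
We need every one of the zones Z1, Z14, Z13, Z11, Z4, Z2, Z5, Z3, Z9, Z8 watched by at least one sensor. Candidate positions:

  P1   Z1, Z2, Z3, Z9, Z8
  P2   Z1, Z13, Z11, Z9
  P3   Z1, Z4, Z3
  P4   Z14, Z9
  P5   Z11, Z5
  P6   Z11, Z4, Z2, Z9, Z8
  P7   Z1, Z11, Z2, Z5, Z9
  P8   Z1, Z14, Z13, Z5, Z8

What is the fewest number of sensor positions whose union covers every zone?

3

P1, P6, P8 together cover {Z1, Z14, Z13, Z11, Z4, Z2, Z5, Z3, Z9, Z8} — every zone.
No 2 of the 8 sensor positions cover everything (all 28 pairs fall short), so 3 is minimum.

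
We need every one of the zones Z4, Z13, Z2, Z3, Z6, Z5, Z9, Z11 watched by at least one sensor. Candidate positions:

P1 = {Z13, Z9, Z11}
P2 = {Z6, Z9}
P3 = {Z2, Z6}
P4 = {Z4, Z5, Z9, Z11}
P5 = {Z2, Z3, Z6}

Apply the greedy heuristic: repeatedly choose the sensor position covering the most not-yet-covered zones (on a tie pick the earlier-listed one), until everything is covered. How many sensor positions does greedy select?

Pick 1: P4 covers 4 new zones (Z4, Z5, Z9, Z11).
Pick 2: P5 covers 3 new zones (Z2, Z3, Z6).
Pick 3: P1 covers 1 new zones (Z13).
Greedy uses 3 sensor positions.

3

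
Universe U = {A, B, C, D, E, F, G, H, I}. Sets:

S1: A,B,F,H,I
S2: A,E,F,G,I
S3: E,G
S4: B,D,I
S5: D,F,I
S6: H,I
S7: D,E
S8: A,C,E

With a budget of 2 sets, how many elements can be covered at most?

7

Choosing S1, S2 covers {A, B, E, F, G, H, I} — 7 elements.
No choice of 2 sets does better; here C, D are left uncovered.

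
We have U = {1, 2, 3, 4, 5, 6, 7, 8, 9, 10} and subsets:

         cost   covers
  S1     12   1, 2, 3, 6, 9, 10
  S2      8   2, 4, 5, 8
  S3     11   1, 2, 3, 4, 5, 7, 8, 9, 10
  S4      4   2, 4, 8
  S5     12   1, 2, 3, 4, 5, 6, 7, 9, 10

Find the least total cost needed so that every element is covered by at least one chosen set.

16

S4, S5 cover every element at cost 4 + 12 = 16.
Any cover uses at least 2 sets; among all covering selections none totals below 16.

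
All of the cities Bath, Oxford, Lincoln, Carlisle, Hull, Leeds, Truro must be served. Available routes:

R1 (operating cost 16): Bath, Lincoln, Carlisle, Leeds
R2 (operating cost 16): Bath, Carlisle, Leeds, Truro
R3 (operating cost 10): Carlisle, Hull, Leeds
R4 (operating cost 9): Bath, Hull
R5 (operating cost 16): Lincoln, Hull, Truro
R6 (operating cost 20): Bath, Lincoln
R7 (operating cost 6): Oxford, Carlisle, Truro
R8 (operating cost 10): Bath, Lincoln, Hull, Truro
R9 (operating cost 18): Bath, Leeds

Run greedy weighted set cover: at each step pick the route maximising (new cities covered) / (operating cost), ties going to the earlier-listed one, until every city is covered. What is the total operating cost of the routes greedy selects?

Pick 1: R7 adds 3 new (Oxford, Carlisle, Truro) at operating cost 6 (ratio 3/6).
Pick 2: R8 adds 3 new (Bath, Lincoln, Hull) at operating cost 10 (ratio 3/10).
Pick 3: R3 adds 1 new (Leeds) at operating cost 10 (ratio 1/10).
Greedy total operating cost: 6 + 10 + 10 = 26.

26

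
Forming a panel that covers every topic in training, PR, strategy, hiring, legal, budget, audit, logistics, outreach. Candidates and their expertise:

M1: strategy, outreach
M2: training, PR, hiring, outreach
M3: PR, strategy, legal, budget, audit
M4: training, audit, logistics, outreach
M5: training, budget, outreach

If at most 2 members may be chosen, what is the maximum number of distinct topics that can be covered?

Choosing M2, M3 covers {training, PR, strategy, hiring, legal, budget, audit, outreach} — 8 topics.
No choice of 2 members does better; here logistics is left uncovered.

8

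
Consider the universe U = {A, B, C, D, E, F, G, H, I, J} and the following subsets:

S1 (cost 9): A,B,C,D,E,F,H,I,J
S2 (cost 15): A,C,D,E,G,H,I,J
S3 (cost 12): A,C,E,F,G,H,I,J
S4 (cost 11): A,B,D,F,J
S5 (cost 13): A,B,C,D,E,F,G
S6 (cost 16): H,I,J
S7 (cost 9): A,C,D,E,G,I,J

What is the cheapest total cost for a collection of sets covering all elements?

S1, S7 cover every element at cost 9 + 9 = 18.
Any cover uses at least 2 sets; among all covering selections none totals below 18.

18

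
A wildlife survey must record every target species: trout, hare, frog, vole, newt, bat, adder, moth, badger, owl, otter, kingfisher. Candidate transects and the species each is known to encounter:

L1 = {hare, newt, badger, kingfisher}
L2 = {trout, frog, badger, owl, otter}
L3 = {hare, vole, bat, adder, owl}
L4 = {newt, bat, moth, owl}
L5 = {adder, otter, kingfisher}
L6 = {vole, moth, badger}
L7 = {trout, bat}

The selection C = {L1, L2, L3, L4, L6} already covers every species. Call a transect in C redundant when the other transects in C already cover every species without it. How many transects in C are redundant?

2

Drop L1: kingfisher uncovered — not redundant.
Drop L2: trout, frog, otter uncovered — not redundant.
Drop L3: adder uncovered — not redundant.
Drop L4: the rest still cover every species — redundant.
Drop L6: the rest still cover every species — redundant.
2 redundant: L4, L6.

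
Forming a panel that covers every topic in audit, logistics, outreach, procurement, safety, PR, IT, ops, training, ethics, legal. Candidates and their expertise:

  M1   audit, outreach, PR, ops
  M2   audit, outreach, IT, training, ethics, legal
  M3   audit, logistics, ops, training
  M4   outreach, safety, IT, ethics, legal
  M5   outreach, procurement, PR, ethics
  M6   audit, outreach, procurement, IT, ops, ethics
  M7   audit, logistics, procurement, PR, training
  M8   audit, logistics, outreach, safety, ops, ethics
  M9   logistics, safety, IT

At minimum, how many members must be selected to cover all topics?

3

M1, M4, M7 together cover {audit, logistics, outreach, procurement, safety, PR, IT, ops, training, ethics, legal} — every topic.
No 2 of the 9 members cover everything (all 36 pairs fall short), so 3 is minimum.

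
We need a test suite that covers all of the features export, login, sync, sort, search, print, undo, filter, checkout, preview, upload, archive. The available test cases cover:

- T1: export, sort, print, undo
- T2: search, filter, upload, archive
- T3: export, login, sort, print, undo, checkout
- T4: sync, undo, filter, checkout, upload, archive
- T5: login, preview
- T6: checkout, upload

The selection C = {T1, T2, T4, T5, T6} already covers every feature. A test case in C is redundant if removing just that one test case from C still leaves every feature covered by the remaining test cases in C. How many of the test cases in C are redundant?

1

Drop T1: export, sort, print uncovered — not redundant.
Drop T2: search uncovered — not redundant.
Drop T4: sync uncovered — not redundant.
Drop T5: login, preview uncovered — not redundant.
Drop T6: the rest still cover every feature — redundant.
1 redundant: T6.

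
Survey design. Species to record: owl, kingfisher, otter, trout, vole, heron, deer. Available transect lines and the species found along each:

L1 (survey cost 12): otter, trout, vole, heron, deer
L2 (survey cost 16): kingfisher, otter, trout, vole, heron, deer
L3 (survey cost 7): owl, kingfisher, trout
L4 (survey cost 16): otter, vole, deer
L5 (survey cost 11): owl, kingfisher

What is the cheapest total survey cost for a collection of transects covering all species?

19

L1, L3 cover every species at survey cost 12 + 7 = 19.
Any cover uses at least 2 transects; among all covering selections none totals below 19.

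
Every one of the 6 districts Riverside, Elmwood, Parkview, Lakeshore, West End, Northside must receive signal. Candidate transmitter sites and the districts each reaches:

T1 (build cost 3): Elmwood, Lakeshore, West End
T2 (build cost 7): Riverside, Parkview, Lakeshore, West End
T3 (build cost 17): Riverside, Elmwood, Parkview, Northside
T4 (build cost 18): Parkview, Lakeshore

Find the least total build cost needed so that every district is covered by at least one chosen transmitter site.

20

T1, T3 cover every district at build cost 3 + 17 = 20.
Any cover uses at least 2 transmitter sites; among all covering selections none totals below 20.
Greedy by coverage-per-build cost would pick T1, T2, T3 for 27 — worse than the optimum 20.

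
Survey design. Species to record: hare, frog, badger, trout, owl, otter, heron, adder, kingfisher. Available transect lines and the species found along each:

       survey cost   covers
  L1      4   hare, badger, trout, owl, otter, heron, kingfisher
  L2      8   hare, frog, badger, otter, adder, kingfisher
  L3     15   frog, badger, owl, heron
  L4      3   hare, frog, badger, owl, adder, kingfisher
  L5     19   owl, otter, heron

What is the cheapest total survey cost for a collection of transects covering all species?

L1, L4 cover every species at survey cost 4 + 3 = 7.
Any cover uses at least 2 transects; among all covering selections none totals below 7.

7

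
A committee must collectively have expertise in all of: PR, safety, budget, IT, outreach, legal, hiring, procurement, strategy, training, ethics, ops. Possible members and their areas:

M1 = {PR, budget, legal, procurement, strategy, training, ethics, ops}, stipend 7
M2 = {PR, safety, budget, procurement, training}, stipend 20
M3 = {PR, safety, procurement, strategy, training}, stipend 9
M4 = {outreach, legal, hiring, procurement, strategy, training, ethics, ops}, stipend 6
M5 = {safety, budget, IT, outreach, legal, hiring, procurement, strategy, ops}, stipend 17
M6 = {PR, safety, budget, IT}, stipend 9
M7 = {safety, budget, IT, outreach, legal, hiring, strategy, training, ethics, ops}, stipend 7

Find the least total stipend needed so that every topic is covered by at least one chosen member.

M1, M7 cover every topic at stipend 7 + 7 = 14.
Any cover uses at least 2 members; among all covering selections none totals below 14.

14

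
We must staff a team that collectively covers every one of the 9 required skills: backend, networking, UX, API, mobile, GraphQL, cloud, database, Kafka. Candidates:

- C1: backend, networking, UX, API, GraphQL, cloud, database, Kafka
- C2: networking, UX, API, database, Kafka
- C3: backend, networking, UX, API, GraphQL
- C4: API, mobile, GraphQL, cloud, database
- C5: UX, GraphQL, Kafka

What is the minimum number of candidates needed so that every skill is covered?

C1, C4 together cover {backend, networking, UX, API, mobile, GraphQL, cloud, database, Kafka} — every skill.
No single candidate contains all 9 skills, so 2 is optimal.

2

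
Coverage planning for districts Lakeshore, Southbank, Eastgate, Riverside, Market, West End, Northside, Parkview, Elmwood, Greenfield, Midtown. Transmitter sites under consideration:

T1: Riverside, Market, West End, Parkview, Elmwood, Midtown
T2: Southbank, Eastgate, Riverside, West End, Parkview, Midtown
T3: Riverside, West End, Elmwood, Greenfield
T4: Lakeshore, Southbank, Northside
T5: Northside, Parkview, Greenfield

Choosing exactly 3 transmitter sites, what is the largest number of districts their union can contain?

Choosing T1, T2, T4 covers {Lakeshore, Southbank, Eastgate, Riverside, Market, West End, Northside, Parkview, Elmwood, Midtown} — 10 districts.
No choice of 3 transmitter sites does better; here Greenfield is left uncovered.

10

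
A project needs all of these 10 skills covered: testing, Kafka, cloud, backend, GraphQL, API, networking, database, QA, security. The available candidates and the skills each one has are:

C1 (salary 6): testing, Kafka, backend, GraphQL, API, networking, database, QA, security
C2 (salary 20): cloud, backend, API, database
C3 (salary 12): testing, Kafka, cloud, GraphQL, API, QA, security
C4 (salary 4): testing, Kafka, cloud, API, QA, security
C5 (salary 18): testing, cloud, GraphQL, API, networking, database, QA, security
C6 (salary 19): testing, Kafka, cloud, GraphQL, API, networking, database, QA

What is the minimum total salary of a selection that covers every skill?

C1, C4 cover every skill at salary 6 + 4 = 10.
Any cover uses at least 2 candidates; among all covering selections none totals below 10.

10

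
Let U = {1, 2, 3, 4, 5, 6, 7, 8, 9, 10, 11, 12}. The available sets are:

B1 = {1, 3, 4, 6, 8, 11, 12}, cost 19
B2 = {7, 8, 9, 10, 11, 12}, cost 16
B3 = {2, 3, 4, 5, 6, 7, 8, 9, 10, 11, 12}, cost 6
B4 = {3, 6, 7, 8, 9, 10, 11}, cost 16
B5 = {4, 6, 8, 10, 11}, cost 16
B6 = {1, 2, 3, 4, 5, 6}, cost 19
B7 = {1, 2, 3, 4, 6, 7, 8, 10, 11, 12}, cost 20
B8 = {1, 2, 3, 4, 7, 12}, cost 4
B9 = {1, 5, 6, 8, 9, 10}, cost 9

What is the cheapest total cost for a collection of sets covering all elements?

10

B3, B8 cover every element at cost 6 + 4 = 10.
Any cover uses at least 2 sets; among all covering selections none totals below 10.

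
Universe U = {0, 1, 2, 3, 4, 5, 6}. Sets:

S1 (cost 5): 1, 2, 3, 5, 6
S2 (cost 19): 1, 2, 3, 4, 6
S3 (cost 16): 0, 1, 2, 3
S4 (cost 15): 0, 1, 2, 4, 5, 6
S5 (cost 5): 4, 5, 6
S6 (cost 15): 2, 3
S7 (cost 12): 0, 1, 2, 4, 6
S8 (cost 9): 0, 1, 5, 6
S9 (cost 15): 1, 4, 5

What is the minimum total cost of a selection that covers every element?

17

S1, S7 cover every element at cost 5 + 12 = 17.
Any cover uses at least 2 sets; among all covering selections none totals below 17.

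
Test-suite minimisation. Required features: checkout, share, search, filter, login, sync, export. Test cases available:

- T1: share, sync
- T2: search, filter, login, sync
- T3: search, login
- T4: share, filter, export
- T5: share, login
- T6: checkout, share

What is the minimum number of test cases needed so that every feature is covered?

T2, T4, T6 together cover {checkout, share, search, filter, login, sync, export} — every feature.
No 2 of the 6 test cases cover everything (all 15 pairs fall short), so 3 is minimum.

3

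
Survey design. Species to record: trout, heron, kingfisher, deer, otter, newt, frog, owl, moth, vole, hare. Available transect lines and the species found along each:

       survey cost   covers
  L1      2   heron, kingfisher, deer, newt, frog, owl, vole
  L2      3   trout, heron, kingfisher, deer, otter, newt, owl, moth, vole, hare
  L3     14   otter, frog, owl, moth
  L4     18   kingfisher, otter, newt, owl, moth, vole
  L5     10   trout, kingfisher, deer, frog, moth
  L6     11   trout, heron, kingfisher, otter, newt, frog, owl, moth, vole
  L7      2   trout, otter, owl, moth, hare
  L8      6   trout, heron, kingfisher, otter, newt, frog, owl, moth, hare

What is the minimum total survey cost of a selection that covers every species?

L1, L7 cover every species at survey cost 2 + 2 = 4.
Any cover uses at least 2 transects; among all covering selections none totals below 4.

4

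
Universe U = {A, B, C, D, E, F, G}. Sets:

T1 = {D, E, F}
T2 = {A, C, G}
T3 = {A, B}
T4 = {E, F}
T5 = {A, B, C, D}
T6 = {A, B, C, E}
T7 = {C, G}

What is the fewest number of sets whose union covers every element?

T1, T2, T3 together cover {A, B, C, D, E, F, G} — every element.
No 2 of the 7 sets cover everything (all 21 pairs fall short), so 3 is minimum.

3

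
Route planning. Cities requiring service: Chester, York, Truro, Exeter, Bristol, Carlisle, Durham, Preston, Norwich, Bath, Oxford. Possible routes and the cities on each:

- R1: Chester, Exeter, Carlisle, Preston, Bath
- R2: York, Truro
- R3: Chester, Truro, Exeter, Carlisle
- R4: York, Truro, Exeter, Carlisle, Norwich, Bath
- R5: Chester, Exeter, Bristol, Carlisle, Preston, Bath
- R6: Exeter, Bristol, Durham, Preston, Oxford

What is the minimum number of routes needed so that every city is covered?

3

R1, R4, R6 together cover {Chester, York, Truro, Exeter, Bristol, Carlisle, Durham, Preston, Norwich, Bath, Oxford} — every city.
No 2 of the 6 routes cover everything (all 15 pairs fall short), so 3 is minimum.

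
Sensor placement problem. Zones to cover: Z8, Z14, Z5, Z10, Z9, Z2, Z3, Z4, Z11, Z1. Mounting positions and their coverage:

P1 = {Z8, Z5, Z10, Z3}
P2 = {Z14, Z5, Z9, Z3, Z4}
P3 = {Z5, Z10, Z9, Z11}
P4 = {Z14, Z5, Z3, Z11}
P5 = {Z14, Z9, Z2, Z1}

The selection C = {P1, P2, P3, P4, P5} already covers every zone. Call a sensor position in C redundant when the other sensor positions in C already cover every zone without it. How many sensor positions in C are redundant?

2

Drop P1: Z8 uncovered — not redundant.
Drop P2: Z4 uncovered — not redundant.
Drop P3: the rest still cover every zone — redundant.
Drop P4: the rest still cover every zone — redundant.
Drop P5: Z2, Z1 uncovered — not redundant.
2 redundant: P3, P4.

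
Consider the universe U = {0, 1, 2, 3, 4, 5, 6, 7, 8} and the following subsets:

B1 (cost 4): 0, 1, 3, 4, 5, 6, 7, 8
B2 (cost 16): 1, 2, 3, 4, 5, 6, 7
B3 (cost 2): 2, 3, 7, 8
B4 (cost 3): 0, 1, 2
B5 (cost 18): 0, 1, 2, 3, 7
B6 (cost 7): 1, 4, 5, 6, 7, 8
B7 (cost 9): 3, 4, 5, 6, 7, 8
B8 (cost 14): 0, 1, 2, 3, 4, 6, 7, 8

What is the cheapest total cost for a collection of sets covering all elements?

B1, B3 cover every element at cost 4 + 2 = 6.
Any cover uses at least 2 sets; among all covering selections none totals below 6.

6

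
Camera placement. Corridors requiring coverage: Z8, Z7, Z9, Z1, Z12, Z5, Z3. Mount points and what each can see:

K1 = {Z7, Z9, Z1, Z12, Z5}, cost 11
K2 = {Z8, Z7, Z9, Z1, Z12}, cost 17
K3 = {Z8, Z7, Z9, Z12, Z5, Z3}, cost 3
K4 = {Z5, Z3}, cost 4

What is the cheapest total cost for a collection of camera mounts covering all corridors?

14

K1, K3 cover every corridor at cost 11 + 3 = 14.
Any cover uses at least 2 camera mounts; among all covering selections none totals below 14.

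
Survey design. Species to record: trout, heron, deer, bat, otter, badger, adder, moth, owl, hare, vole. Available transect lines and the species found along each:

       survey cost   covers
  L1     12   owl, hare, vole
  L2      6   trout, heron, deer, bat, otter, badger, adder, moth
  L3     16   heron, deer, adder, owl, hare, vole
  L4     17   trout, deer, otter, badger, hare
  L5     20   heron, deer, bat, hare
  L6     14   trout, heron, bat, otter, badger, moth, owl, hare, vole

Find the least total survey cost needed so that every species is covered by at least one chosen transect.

18

L1, L2 cover every species at survey cost 12 + 6 = 18.
Any cover uses at least 2 transects; among all covering selections none totals below 18.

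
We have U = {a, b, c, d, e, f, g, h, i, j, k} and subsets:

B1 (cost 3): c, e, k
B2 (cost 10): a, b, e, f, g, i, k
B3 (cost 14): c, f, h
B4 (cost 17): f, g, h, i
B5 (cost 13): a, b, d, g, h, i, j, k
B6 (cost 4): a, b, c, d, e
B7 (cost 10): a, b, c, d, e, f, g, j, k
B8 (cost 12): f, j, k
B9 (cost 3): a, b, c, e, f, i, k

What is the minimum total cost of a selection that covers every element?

16

B5, B9 cover every element at cost 13 + 3 = 16.
Any cover uses at least 2 sets; among all covering selections none totals below 16.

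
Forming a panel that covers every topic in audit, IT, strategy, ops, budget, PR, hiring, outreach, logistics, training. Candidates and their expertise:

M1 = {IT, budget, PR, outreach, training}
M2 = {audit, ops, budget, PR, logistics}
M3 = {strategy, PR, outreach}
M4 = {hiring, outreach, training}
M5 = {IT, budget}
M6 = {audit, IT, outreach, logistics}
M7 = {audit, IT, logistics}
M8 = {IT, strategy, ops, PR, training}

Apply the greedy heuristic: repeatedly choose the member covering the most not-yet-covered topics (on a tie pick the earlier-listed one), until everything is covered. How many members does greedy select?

Pick 1: M1 covers 5 new topics (IT, budget, PR, outreach, training).
Pick 2: M2 covers 3 new topics (audit, ops, logistics).
Pick 3: M3 covers 1 new topics (strategy).
Pick 4: M4 covers 1 new topics (hiring).
Greedy uses 4 members. (The true minimum is 3.)

4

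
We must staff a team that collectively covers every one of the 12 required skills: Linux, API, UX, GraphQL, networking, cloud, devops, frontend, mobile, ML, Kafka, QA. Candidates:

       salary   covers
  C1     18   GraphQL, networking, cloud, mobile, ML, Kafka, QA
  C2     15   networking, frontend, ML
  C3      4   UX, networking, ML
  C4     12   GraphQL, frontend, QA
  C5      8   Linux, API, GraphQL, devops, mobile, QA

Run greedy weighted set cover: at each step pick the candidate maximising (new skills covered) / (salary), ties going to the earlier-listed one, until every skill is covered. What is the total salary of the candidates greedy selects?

Pick 1: C3 adds 3 new (UX, networking, ML) at salary 4 (ratio 3/4).
Pick 2: C5 adds 6 new (Linux, API, GraphQL, devops, mobile, QA) at salary 8 (ratio 6/8).
Pick 3: C1 adds 2 new (cloud, Kafka) at salary 18 (ratio 2/18).
Pick 4: C4 adds 1 new (frontend) at salary 12 (ratio 1/12).
Greedy total salary: 4 + 8 + 18 + 12 = 42.

42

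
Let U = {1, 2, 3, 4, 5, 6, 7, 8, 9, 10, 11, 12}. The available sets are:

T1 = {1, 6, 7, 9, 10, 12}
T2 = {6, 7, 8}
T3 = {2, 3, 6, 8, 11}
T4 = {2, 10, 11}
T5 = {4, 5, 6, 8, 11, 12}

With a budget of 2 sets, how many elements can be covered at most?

10

Choosing T1, T3 covers {1, 2, 3, 6, 7, 8, 9, 10, 11, 12} — 10 elements.
No choice of 2 sets does better; here 4, 5 are left uncovered.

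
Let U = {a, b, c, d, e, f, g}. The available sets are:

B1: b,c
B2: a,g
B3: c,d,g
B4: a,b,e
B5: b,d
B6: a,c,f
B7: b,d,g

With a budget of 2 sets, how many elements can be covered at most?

6

Choosing B3, B4 covers {a, b, c, d, e, g} — 6 elements.
No choice of 2 sets does better; here f is left uncovered.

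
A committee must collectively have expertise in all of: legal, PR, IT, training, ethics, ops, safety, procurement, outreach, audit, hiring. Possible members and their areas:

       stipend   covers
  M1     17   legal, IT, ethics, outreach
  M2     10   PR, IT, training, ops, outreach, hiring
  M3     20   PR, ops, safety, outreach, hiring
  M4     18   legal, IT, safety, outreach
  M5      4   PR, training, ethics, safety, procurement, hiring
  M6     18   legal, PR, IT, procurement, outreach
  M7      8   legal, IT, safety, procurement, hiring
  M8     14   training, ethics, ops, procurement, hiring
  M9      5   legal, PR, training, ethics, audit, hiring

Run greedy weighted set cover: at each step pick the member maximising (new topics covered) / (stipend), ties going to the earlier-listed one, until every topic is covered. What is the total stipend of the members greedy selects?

Pick 1: M5 adds 6 new (PR, training, ethics, safety, procurement, hiring) at stipend 4 (ratio 6/4).
Pick 2: M9 adds 2 new (legal, audit) at stipend 5 (ratio 2/5).
Pick 3: M2 adds 3 new (IT, ops, outreach) at stipend 10 (ratio 3/10).
Greedy total stipend: 4 + 5 + 10 = 19.

19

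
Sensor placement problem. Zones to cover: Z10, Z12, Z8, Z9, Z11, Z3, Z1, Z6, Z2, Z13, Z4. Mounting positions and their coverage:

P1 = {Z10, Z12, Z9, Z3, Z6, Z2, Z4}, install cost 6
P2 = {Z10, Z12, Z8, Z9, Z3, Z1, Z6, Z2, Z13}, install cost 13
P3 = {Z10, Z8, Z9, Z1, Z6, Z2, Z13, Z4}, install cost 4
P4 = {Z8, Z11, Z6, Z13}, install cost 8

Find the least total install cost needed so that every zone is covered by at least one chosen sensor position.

P1, P3, P4 cover every zone at install cost 6 + 4 + 8 = 18.
Any cover uses at least 3 sensor positions; among all covering selections none totals below 18.

18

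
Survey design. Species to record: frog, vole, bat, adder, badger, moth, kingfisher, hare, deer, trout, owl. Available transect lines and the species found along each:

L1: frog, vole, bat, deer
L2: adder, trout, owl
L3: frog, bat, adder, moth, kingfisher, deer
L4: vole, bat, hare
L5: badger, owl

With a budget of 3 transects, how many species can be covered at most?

Choosing L2, L3, L4 covers {frog, vole, bat, adder, moth, kingfisher, hare, deer, trout, owl} — 10 species.
No choice of 3 transects does better; here badger is left uncovered.

10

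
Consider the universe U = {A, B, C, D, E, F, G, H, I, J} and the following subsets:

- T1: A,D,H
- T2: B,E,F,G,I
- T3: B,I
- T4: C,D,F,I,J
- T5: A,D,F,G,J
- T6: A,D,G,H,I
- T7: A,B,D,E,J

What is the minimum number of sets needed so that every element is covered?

T1, T2, T4 together cover {A, B, C, D, E, F, G, H, I, J} — every element.
No 2 of the 7 sets cover everything (all 21 pairs fall short), so 3 is minimum.

3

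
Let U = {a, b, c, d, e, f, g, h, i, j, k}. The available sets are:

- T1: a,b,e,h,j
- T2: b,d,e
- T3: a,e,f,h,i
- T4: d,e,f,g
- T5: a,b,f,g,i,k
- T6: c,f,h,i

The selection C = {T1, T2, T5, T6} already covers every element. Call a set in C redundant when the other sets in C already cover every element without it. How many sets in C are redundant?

Drop T1: j uncovered — not redundant.
Drop T2: d uncovered — not redundant.
Drop T5: g, k uncovered — not redundant.
Drop T6: c uncovered — not redundant.
None of the sets in C is redundant.

0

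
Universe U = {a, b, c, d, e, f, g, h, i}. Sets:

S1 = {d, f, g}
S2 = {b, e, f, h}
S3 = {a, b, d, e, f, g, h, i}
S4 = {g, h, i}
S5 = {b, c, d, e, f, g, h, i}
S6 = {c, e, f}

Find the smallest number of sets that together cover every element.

2

S3, S5 together cover {a, b, c, d, e, f, g, h, i} — every element.
No single set contains all 9 elements, so 2 is optimal.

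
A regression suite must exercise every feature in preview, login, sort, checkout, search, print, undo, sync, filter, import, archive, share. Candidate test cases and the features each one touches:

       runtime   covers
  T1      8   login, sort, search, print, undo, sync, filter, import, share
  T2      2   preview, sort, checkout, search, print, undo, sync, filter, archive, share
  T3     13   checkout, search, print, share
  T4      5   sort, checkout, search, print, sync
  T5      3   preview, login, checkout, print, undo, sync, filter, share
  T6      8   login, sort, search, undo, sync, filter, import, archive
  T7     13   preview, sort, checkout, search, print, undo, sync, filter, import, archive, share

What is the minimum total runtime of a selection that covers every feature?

10

T1, T2 cover every feature at runtime 8 + 2 = 10.
Any cover uses at least 2 test cases; among all covering selections none totals below 10.
Greedy by coverage-per-runtime would pick T2, T5, T1 for 13 — worse than the optimum 10.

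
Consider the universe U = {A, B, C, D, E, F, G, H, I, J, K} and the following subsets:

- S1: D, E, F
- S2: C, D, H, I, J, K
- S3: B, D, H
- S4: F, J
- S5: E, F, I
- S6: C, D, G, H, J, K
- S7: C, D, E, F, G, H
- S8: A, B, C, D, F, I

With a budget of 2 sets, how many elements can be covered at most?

10

Choosing S6, S8 covers {A, B, C, D, F, G, H, I, J, K} — 10 elements.
No choice of 2 sets does better; here E is left uncovered.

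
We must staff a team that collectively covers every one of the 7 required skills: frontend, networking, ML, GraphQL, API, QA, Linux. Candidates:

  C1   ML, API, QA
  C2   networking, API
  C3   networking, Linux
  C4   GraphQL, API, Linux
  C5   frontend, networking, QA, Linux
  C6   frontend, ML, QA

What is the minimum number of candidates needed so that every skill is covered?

C1, C4, C5 together cover {frontend, networking, ML, GraphQL, API, QA, Linux} — every skill.
No 2 of the 6 candidates cover everything (all 15 pairs fall short), so 3 is minimum.

3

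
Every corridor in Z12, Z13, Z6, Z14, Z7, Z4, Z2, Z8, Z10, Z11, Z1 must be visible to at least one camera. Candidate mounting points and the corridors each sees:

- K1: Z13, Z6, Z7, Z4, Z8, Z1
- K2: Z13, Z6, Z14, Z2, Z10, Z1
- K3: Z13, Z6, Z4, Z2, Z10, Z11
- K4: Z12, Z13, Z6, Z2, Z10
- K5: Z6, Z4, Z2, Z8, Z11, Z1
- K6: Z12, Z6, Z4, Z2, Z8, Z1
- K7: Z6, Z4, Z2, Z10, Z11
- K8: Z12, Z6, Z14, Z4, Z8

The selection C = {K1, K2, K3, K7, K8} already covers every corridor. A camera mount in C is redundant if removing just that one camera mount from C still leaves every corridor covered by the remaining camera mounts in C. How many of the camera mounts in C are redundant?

3

Drop K1: Z7 uncovered — not redundant.
Drop K2: the rest still cover every corridor — redundant.
Drop K3: the rest still cover every corridor — redundant.
Drop K7: the rest still cover every corridor — redundant.
Drop K8: Z12 uncovered — not redundant.
3 redundant: K2, K3, K7.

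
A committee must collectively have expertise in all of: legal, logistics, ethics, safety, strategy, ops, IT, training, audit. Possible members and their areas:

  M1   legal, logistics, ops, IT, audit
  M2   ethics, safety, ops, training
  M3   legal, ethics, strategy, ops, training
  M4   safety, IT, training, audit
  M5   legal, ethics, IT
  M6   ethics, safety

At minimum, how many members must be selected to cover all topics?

3

M1, M2, M3 together cover {legal, logistics, ethics, safety, strategy, ops, IT, training, audit} — every topic.
No 2 of the 6 members cover everything (all 15 pairs fall short), so 3 is minimum.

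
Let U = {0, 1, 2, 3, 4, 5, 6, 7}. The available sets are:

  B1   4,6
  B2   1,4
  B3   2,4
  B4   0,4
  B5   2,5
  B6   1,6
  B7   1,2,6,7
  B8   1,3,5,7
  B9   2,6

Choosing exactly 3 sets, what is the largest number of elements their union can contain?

8

Choosing B4, B7, B8 covers {0, 1, 2, 3, 4, 5, 6, 7} — 8 elements.
That is all 8 elements.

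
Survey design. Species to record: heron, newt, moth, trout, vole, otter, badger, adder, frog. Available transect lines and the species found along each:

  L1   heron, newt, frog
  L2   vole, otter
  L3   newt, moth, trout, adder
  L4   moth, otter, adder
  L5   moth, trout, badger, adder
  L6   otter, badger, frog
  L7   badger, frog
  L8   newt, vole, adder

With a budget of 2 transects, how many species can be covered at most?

7

Choosing L1, L5 covers {heron, newt, moth, trout, badger, adder, frog} — 7 species.
No choice of 2 transects does better; here vole, otter are left uncovered.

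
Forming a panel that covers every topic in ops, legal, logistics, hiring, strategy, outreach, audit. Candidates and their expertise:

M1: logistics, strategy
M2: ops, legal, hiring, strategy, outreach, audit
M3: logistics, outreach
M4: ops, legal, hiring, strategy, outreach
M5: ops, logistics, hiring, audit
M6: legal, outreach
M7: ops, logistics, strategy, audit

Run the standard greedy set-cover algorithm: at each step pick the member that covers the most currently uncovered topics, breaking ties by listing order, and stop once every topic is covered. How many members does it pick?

Pick 1: M2 covers 6 new topics (ops, legal, hiring, strategy, outreach, audit).
Pick 2: M1 covers 1 new topics (logistics).
Greedy uses 2 members.

2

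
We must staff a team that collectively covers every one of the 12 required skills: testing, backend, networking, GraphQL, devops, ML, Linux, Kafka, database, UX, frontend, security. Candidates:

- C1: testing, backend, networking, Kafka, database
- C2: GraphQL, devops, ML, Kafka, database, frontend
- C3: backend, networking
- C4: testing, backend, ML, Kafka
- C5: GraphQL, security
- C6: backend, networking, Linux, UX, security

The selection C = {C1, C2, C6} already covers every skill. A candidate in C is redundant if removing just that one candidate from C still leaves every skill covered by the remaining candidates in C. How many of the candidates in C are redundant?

0

Drop C1: testing uncovered — not redundant.
Drop C2: GraphQL, devops, ML, frontend uncovered — not redundant.
Drop C6: Linux, UX, security uncovered — not redundant.
None of the candidates in C is redundant.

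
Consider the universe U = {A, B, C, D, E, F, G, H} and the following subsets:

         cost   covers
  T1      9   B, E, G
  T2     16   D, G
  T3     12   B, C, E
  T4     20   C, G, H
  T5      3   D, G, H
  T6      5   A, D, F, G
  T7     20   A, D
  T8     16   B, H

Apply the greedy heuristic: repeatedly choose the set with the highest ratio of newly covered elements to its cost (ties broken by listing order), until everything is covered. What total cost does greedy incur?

20

Pick 1: T5 adds 3 new (D, G, H) at cost 3 (ratio 3/3).
Pick 2: T6 adds 2 new (A, F) at cost 5 (ratio 2/5).
Pick 3: T3 adds 3 new (B, C, E) at cost 12 (ratio 3/12).
Greedy total cost: 3 + 5 + 12 = 20.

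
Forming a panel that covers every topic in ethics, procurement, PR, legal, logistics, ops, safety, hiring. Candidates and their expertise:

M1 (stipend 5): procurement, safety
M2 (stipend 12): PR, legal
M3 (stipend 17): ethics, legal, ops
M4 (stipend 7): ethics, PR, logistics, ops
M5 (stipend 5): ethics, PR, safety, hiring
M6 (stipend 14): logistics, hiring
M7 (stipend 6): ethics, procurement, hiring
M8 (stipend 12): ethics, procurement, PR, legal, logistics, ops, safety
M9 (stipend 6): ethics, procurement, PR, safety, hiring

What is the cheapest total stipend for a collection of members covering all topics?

M5, M8 cover every topic at stipend 5 + 12 = 17.
Any cover uses at least 2 members; among all covering selections none totals below 17.
Greedy by coverage-per-stipend would pick M9, M4, M2 for 25 — worse than the optimum 17.

17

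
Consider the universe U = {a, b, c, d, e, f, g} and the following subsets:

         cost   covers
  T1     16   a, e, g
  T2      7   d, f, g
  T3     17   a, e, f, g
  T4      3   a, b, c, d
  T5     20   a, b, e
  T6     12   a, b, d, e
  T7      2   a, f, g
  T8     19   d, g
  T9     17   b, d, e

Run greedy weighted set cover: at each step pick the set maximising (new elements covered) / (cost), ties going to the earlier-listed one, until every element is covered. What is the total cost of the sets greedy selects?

17

Pick 1: T7 adds 3 new (a, f, g) at cost 2 (ratio 3/2).
Pick 2: T4 adds 3 new (b, c, d) at cost 3 (ratio 3/3).
Pick 3: T6 adds 1 new (e) at cost 12 (ratio 1/12).
Greedy total cost: 2 + 3 + 12 = 17.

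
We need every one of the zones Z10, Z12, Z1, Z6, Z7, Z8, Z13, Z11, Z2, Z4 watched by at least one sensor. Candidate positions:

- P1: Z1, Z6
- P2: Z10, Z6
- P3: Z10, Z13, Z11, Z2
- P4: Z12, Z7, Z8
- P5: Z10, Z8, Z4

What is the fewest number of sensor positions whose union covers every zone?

4

P1, P3, P4, P5 together cover {Z10, Z12, Z1, Z6, Z7, Z8, Z13, Z11, Z2, Z4} — every zone.
No 3 of the 5 sensor positions cover everything (all 10 triples fall short), so 4 is minimum.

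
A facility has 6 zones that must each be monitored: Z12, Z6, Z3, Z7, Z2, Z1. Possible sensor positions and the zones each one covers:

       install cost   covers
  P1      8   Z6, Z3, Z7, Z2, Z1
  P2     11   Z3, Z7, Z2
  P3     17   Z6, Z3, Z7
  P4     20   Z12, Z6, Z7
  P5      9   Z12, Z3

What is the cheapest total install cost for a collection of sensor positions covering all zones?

P1, P5 cover every zone at install cost 8 + 9 = 17.
Any cover uses at least 2 sensor positions; among all covering selections none totals below 17.

17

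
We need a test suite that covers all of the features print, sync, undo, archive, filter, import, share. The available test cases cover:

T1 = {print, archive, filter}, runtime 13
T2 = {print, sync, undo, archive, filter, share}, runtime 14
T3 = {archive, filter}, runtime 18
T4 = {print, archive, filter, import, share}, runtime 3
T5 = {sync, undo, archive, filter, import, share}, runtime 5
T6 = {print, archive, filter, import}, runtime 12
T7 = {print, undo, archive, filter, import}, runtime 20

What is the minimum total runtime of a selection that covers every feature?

8

T4, T5 cover every feature at runtime 3 + 5 = 8.
Any cover uses at least 2 test cases; among all covering selections none totals below 8.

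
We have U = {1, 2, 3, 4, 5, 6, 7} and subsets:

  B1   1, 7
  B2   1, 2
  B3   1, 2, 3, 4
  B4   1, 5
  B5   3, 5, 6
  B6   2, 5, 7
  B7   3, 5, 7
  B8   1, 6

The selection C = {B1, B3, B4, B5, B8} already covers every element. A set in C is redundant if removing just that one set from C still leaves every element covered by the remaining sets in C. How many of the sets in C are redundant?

Drop B1: 7 uncovered — not redundant.
Drop B3: 2, 4 uncovered — not redundant.
Drop B4: the rest still cover every element — redundant.
Drop B5: the rest still cover every element — redundant.
Drop B8: the rest still cover every element — redundant.
3 redundant: B4, B5, B8.

3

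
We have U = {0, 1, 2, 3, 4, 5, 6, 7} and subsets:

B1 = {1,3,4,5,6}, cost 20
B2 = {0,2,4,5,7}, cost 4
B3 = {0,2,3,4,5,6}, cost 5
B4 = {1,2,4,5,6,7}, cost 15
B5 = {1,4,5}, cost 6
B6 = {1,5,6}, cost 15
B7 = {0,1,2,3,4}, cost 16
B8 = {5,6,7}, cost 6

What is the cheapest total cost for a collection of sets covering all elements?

15

B2, B3, B5 cover every element at cost 4 + 5 + 6 = 15.
Any cover uses at least 2 sets; among all covering selections none totals below 15.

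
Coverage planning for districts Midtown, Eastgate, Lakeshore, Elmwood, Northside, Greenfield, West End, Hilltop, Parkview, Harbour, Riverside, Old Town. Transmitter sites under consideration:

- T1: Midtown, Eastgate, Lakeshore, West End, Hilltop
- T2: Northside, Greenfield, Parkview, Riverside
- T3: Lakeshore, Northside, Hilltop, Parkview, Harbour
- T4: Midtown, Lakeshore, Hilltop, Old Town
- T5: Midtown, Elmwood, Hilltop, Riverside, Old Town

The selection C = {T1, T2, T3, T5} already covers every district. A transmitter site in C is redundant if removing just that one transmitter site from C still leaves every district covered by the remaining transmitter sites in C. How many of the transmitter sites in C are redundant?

Drop T1: Eastgate, West End uncovered — not redundant.
Drop T2: Greenfield uncovered — not redundant.
Drop T3: Harbour uncovered — not redundant.
Drop T5: Elmwood, Old Town uncovered — not redundant.
None of the transmitter sites in C is redundant.

0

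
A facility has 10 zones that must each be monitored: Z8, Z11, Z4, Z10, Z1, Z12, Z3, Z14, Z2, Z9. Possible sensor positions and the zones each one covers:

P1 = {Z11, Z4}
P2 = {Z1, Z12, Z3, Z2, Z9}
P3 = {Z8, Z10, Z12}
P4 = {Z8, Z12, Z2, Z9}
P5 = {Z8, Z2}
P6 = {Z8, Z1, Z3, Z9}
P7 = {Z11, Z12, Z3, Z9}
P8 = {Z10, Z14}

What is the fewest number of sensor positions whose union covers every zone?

P1, P2, P3, P8 together cover {Z8, Z11, Z4, Z10, Z1, Z12, Z3, Z14, Z2, Z9} — every zone.
No 3 of the 8 sensor positions cover everything (all 56 triples fall short), so 4 is minimum.

4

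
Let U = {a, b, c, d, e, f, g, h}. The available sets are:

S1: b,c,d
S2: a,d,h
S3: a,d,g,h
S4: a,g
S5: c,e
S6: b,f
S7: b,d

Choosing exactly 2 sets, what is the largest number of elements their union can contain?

6

Choosing S1, S3 covers {a, b, c, d, g, h} — 6 elements.
No choice of 2 sets does better; here e, f are left uncovered.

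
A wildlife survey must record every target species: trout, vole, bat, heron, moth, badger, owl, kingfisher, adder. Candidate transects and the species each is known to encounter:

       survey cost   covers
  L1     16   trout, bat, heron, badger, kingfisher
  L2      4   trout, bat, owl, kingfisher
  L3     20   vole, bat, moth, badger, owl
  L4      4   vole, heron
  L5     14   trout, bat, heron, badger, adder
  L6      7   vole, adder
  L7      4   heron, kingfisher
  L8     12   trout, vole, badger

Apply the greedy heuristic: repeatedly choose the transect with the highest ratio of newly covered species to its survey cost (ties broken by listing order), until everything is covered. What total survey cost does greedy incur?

42

Pick 1: L2 adds 4 new (trout, bat, owl, kingfisher) at survey cost 4 (ratio 4/4).
Pick 2: L4 adds 2 new (vole, heron) at survey cost 4 (ratio 2/4).
Pick 3: L5 adds 2 new (badger, adder) at survey cost 14 (ratio 2/14).
Pick 4: L3 adds 1 new (moth) at survey cost 20 (ratio 1/20).
Greedy total survey cost: 4 + 4 + 14 + 20 = 42. (The true optimum is 35, so greedy overshoots here.)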